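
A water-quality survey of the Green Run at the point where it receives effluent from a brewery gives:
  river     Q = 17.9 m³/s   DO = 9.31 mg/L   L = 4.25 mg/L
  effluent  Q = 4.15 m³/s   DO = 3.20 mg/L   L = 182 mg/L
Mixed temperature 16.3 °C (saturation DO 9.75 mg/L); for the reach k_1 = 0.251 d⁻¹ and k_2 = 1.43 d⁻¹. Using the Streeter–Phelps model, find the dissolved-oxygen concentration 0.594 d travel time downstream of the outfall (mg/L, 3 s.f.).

DO ≈ 5.59 mg/L

Mixed DO = (17.9×9.31 + 4.15×3.20)/(17.9+4.15) = 179.9/22.05 = 8.160 mg/L.
Mixed L₀ = (17.9×4.25 + 4.15×182)/(22.05) = 831.4/22.05 = 37.70 mg/L.
Initial deficit D₀ = C_s − DO₀ = 9.75 − 8.160 = 1.590 mg/L.
D(0.594) = [0.251×37.70/(1.43−0.251)](e^(−0.251×0.594) − e^(−1.43×0.594)) + 1.590 e^(−1.43×0.594)
= 8.027 × (0.8615 − 0.4277) + 1.590 × 0.4277 = 4.162 mg/L.
DO = 9.75 − 4.162 = 5.588 mg/L.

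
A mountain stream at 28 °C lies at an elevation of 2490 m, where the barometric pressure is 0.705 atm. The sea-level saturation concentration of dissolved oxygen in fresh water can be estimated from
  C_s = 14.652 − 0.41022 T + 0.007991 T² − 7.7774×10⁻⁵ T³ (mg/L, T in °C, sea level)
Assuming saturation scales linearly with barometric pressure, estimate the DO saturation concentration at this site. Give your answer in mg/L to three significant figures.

C_s ≈ 5.45 mg/L

At sea level: C_s = 14.652 − 0.41022×28 + 0.007991×28² − 7.7774×10⁻⁵×28³ = 7.723 mg/L.
Pressure correction: C_s' = 7.723 × 0.705 = 5.445 mg/L.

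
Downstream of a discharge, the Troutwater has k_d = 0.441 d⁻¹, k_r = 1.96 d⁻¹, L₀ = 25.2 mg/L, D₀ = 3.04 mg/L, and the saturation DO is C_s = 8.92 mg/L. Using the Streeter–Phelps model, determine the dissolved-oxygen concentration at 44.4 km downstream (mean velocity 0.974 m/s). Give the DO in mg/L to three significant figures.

DO ≈ 4.64 mg/L

Travel time t = x/v = 44.4 km / (0.974 m/s) = 44400 m / 0.974 m/s = 45590 s = 0.5276 d.
k_d L₀/(k_r−k_d) = 0.441×25.2/(1.96−0.441) = 11.11/1.519 = 7.316 mg/L.
e^(−k_d t) = e^(−0.441×0.5276) = 0.7924; e^(−k_r t) = e^(−1.96×0.5276) = 0.3555.
D = 7.316 × (0.7924 − 0.3555) + 3.04 × 0.3555 = 3.196 + 1.081 = 4.277 mg/L.
DO = C_s − D = 8.92 − 4.277 = 4.643 mg/L.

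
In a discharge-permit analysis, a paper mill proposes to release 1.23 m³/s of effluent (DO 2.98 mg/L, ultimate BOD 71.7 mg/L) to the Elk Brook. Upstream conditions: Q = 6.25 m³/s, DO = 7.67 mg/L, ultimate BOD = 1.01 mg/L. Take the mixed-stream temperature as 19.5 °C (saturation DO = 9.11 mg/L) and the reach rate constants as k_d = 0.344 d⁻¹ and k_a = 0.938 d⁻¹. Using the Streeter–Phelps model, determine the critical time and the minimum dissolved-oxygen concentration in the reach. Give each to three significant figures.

Mixed DO = (6.25×7.67 + 1.23×2.98)/(6.25+1.23) = 51.60/7.480 = 6.899 mg/L.
Mixed L₀ = (6.25×1.01 + 1.23×71.7)/(7.480) = 94.50/7.480 = 12.63 mg/L.
Initial deficit D₀ = C_s − DO₀ = 9.11 − 6.899 = 2.211 mg/L.
t_c = (1/0.5940) ln[(0.938/0.344)(1 − 2.211×0.5940/(0.344×12.63))] = 1.684 × ln(1.903) = 1.083 d.
D_c = (0.344/0.938) × 12.63 × e^(−0.344×1.083) = 0.3667 × 12.63 × 0.6890 = 3.192 mg/L.
Minimum DO = 9.11 − 3.192 = 5.918 mg/L.

t_c ≈ 1.08 d; minimum DO ≈ 5.92 mg/L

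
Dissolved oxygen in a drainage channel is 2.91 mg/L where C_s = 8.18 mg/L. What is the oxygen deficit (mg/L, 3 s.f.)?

D ≈ 5.27 mg/L

D = C_s − C = 8.18 − 2.91 = 5.27 mg/L.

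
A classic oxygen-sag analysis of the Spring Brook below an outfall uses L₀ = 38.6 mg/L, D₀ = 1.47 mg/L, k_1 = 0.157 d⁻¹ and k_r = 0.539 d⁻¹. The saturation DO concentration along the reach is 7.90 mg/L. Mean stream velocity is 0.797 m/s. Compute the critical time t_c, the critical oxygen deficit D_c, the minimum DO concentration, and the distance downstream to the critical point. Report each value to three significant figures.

At the critical point dD/dt = 0, so k_1 L₀ e^(−k_1 t) = k_r D. Substituting D(t) from the Streeter–Phelps equation and solving for t gives
t_c = ln[(k_r/k_1)(1 − D₀(k_r−k_1)/(k_1 L₀))] / (k_r−k_1).
Here k_r−k_1 = 0.3820 d⁻¹ and 1 − D₀(k_r−k_1)/(k_1 L₀) = 1 − 1.47×0.3820/(0.157×38.6) = 0.9073, so
t_c = ln(3.433 × 0.9073) / 0.3820 = 1.136 / 0.3820 = 2.974 d.
L(t_c) = L₀ e^(−k_1 t_c) = 38.6 × 0.6269 = 24.20 mg/L, and at the critical point k_r D_c = k_1 L, so D_c = (0.157/0.539) × 24.20 = 7.048 mg/L.
Minimum DO = C_s − D_c = 7.90 − 7.048 = 0.8516 mg/L.
x_c = v t_c = 0.797 m/s × 2.974 d × 86400 s/d = 204800 m ≈ 205 km.

t_c ≈ 2.97 d; D_c ≈ 7.05 mg/L; min DO ≈ 0.852 mg/L; x_c ≈ 205 km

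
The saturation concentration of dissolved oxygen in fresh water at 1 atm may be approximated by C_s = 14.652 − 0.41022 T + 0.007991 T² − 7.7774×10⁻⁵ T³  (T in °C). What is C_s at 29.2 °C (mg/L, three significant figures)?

C_s = 14.652 − 0.41022×29.2 + 0.007991×29.2² − 7.7774×10⁻⁵×29.2³ = 7.551 mg/L.

C_s ≈ 7.55 mg/L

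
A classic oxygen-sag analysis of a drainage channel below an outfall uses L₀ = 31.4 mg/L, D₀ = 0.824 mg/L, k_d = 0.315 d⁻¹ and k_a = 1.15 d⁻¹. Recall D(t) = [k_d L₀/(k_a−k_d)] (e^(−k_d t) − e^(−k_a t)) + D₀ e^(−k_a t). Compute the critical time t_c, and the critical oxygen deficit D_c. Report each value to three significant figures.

At the critical point dD/dt = 0, so k_d L₀ e^(−k_d t) = k_a D. Substituting D(t) from the Streeter–Phelps equation and solving for t gives
t_c = ln[(k_a/k_d)(1 − D₀(k_a−k_d)/(k_d L₀))] / (k_a−k_d).
Here k_a−k_d = 0.8350 d⁻¹ and 1 − D₀(k_a−k_d)/(k_d L₀) = 1 − 0.824×0.8350/(0.315×31.4) = 0.9304, so
t_c = ln(3.651 × 0.9304) / 0.8350 = 1.223 / 0.8350 = 1.464 d.
L(t_c) = L₀ e^(−k_d t_c) = 31.4 × 0.6305 = 19.80 mg/L, and at the critical point k_a D_c = k_d L, so D_c = (0.315/1.15) × 19.80 = 5.422 mg/L.

t_c ≈ 1.46 d; D_c ≈ 5.42 mg/L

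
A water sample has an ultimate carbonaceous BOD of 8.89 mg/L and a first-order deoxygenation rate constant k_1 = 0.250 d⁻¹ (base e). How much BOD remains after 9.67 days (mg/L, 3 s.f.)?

L ≈ 0.792 mg/L

L_t = L₀ e^(−k_1 t) = 8.89 × e^(−0.250×9.67) = 8.89 × 0.08914 = 0.7925 mg/L.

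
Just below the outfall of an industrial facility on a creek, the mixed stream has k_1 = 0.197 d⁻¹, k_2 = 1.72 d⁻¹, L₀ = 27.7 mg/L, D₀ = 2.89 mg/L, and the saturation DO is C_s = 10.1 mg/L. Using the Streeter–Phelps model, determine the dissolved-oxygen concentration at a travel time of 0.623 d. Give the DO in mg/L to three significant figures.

DO ≈ 7.17 mg/L

k_1 L₀/(k_2−k_1) = 0.197×27.7/(1.72−0.197) = 5.457/1.523 = 3.583 mg/L.
e^(−k_1 t) = e^(−0.197×0.6230) = 0.8845; e^(−k_2 t) = e^(−1.72×0.6230) = 0.3425.
D = 3.583 × (0.8845 − 0.3425) + 2.89 × 0.3425 = 1.942 + 0.9897 = 2.932 mg/L.
DO = C_s − D = 10.1 − 2.932 = 7.168 mg/L.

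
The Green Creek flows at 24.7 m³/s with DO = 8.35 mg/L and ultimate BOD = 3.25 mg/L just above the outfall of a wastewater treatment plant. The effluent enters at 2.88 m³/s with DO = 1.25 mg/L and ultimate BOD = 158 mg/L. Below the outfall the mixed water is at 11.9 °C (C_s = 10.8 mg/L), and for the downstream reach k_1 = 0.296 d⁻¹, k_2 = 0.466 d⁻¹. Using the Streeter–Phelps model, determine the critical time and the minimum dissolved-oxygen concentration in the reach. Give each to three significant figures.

t_c ≈ 2.09 d; minimum DO ≈ 4.15 mg/L

Mixed DO = (24.7×8.35 + 2.88×1.25)/(24.7+2.88) = 209.8/27.58 = 7.609 mg/L.
Mixed L₀ = (24.7×3.25 + 2.88×158)/(27.58) = 535.3/27.58 = 19.41 mg/L.
Initial deficit D₀ = C_s − DO₀ = 10.8 − 7.609 = 3.191 mg/L.
t_c = (1/0.1700) ln[(0.466/0.296)(1 − 3.191×0.1700/(0.296×19.41))] = 5.882 × ln(1.426) = 2.086 d.
D_c = (0.296/0.466) × 19.41 × e^(−0.296×2.086) = 0.6352 × 19.41 × 0.5393 = 6.649 mg/L.
Minimum DO = 10.8 − 6.649 = 4.151 mg/L.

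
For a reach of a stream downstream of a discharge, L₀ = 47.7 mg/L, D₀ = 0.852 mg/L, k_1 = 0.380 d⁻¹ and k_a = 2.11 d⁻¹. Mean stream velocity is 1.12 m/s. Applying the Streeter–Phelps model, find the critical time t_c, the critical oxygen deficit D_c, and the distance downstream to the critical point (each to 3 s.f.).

t_c ≈ 0.942 d; D_c ≈ 6.01 mg/L; x_c ≈ 91.1 km

At the critical point dD/dt = 0, so k_1 L₀ e^(−k_1 t) = k_a D. Substituting D(t) from the Streeter–Phelps equation and solving for t gives
t_c = ln[(k_a/k_1)(1 − D₀(k_a−k_1)/(k_1 L₀))] / (k_a−k_1).
Here k_a−k_1 = 1.730 d⁻¹ and 1 − D₀(k_a−k_1)/(k_1 L₀) = 1 − 0.852×1.730/(0.380×47.7) = 0.9187, so
t_c = ln(5.553 × 0.9187) / 1.730 = 1.629 / 1.730 = 0.9419 d.
D_c = (k_1/k_a) L₀ e^(−k_1 t_c) = (0.380/2.11) × 47.7 × e^(−0.380×0.9419) = 0.1801 × 47.7 × 0.6991 = 6.006 mg/L.
x_c = v t_c = 1.12 m/s × 0.9419 d × 86400 s/d = 91140 m ≈ 91.1 km.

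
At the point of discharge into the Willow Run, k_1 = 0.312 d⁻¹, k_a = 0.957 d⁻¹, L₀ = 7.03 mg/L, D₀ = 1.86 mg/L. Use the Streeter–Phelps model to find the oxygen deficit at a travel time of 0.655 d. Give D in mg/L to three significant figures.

k_1 L₀/(k_a−k_1) = 0.312×7.03/(0.957−0.312) = 2.193/0.6450 = 3.401 mg/L.
e^(−k_1 t) = e^(−0.312×0.6550) = 0.8152; e^(−k_a t) = e^(−0.957×0.6550) = 0.5343.
D = 3.401 × (0.8152 − 0.5343) + 1.86 × 0.5343 = 0.9552 + 0.9938 = 1.949 mg/L.

D ≈ 1.95 mg/L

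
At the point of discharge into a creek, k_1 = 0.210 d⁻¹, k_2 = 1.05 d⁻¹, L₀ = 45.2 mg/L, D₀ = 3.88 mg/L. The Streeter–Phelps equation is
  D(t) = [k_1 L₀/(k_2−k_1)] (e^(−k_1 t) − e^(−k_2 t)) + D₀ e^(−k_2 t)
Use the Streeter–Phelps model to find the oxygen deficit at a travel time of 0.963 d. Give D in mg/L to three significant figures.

k_1 L₀/(k_2−k_1) = 0.210×45.2/(1.05−0.210) = 9.492/0.8400 = 11.30 mg/L.
e^(−k_1 t) = e^(−0.210×0.9630) = 0.8169; e^(−k_2 t) = e^(−1.05×0.9630) = 0.3638.
D = 11.30 × (0.8169 − 0.3638) + 3.88 × 0.3638 = 5.120 + 1.412 = 6.532 mg/L.

D ≈ 6.53 mg/L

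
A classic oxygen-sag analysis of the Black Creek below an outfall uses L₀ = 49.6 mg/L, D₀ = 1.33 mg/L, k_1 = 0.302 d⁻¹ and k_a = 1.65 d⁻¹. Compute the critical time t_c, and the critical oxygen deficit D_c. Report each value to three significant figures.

t_c = [1/(k_a−k_1)] ln[(k_a/k_1)(1 − D₀(k_a−k_1)/(k_1 L₀))]
= [1/(1.65−0.302)] ln[(1.65/0.302)(1 − 1.33×1.348/(0.302×49.6))]
= (1/1.348) ln[5.464 × 0.8803] = 0.7418 × ln(4.810) = 0.7418 × 1.571 = 1.165 d.
L(t_c) = L₀ e^(−k_1 t_c) = 49.6 × 0.7034 = 34.89 mg/L, and at the critical point k_a D_c = k_1 L, so D_c = (0.302/1.65) × 34.89 = 6.385 mg/L.

t_c ≈ 1.17 d; D_c ≈ 6.39 mg/L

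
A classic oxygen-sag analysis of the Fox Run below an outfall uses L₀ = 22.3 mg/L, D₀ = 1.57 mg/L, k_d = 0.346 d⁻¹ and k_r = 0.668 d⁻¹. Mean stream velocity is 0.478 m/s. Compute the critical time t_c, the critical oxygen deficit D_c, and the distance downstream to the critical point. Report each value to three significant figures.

t_c = [1/(k_r−k_d)] ln[(k_r/k_d)(1 − D₀(k_r−k_d)/(k_d L₀))]
= [1/(0.668−0.346)] ln[(0.668/0.346)(1 − 1.57×0.3220/(0.346×22.3))]
= (1/0.3220) ln[1.931 × 0.9345] = 3.106 × ln(1.804) = 3.106 × 0.5901 = 1.833 d.
L(t_c) = L₀ e^(−k_d t_c) = 22.3 × 0.5304 = 11.83 mg/L, and at the critical point k_r D_c = k_d L, so D_c = (0.346/0.668) × 11.83 = 6.127 mg/L.
x_c = v t_c = 0.478 m/s × 1.833 d × 86400 s/d = 75680 m ≈ 75.7 km.

t_c ≈ 1.83 d; D_c ≈ 6.13 mg/L; x_c ≈ 75.7 km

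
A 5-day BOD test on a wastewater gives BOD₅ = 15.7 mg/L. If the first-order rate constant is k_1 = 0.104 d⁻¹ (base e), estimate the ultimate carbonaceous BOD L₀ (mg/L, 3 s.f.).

L₀ ≈ 38.7 mg/L

BOD₅ = L₀(1 − e^(−5k_1)) ⇒ L₀ = BOD₅ / (1 − e^(−5×0.104))
= 15.7 / (1 − 0.5945) = 15.7 / 0.4055 = 38.72 mg/L.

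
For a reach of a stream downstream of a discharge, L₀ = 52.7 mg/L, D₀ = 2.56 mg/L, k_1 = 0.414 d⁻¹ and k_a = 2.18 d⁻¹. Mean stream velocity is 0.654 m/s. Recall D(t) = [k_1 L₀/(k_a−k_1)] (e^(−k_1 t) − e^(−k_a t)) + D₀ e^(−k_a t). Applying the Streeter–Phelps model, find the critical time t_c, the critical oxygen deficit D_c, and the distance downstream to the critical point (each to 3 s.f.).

t_c ≈ 0.809 d; D_c ≈ 7.16 mg/L; x_c ≈ 45.7 km

At the critical point dD/dt = 0, so k_1 L₀ e^(−k_1 t) = k_a D. Substituting D(t) from the Streeter–Phelps equation and solving for t gives
t_c = ln[(k_a/k_1)(1 − D₀(k_a−k_1)/(k_1 L₀))] / (k_a−k_1).
Here k_a−k_1 = 1.766 d⁻¹ and 1 − D₀(k_a−k_1)/(k_1 L₀) = 1 − 2.56×1.766/(0.414×52.7) = 0.7928, so
t_c = ln(5.266 × 0.7928) / 1.766 = 1.429 / 1.766 = 0.8092 d.
D_c = (k_1/k_a) L₀ e^(−k_1 t_c) = (0.414/2.18) × 52.7 × e^(−0.414×0.8092) = 0.1899 × 52.7 × 0.7153 = 7.159 mg/L.
x_c = v t_c = 0.654 m/s × 0.8092 d × 86400 s/d = 45720 m ≈ 45.7 km.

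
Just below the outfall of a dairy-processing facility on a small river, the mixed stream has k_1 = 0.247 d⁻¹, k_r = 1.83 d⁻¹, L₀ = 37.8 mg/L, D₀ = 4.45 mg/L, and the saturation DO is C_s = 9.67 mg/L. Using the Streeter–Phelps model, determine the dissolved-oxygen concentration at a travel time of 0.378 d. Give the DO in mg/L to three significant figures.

k_1 L₀/(k_r−k_1) = 0.247×37.8/(1.83−0.247) = 9.337/1.583 = 5.898 mg/L.
e^(−k_1 t) = e^(−0.247×0.3780) = 0.9109; e^(−k_r t) = e^(−1.83×0.3780) = 0.5007.
D = 5.898 × (0.9109 − 0.5007) + 4.45 × 0.5007 = 2.419 + 2.228 = 4.647 mg/L.
DO = C_s − D = 9.67 − 4.647 = 5.023 mg/L.

DO ≈ 5.02 mg/L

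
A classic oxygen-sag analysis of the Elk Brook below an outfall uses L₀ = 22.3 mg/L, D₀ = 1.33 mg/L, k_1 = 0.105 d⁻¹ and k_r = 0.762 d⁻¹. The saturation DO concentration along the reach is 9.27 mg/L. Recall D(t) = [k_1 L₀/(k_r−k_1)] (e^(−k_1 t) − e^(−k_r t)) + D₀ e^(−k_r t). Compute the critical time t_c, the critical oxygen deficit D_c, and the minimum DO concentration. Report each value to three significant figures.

t_c ≈ 2.31 d; D_c ≈ 2.41 mg/L; min DO ≈ 6.86 mg/L

With k_r/k_1 = 7.257 and 1 − D₀(k_r−k_1)/(k_1 L₀) = 0.6268,
t_c = ln(7.257 × 0.6268) / (0.762 − 0.105) = ln(4.549) / 0.6570 = 1.515/0.6570 = 2.306 d.
D_c = (k_1/k_r) L₀ e^(−k_1 t_c) = (0.105/0.762) × 22.3 × e^(−0.105×2.306) = 0.1378 × 22.3 × 0.7850 = 2.412 mg/L.
Minimum DO = C_s − D_c = 9.27 − 2.412 = 6.858 mg/L.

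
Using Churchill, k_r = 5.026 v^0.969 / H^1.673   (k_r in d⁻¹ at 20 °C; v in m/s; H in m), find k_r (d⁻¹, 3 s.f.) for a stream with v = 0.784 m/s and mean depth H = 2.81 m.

k_r = 5.026 × 0.784^0.969 / 2.81^1.673 = 5.026 × 0.7899 / 5.632 = 0.7049 d⁻¹.

k_r ≈ 0.705 d⁻¹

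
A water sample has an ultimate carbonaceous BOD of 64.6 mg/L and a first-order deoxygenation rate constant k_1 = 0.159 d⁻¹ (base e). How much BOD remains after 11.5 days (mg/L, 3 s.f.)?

L ≈ 10.4 mg/L

L_t = L₀ e^(−k_1 t) = 64.6 × e^(−0.159×11.5) = 64.6 × 0.1607 = 10.38 mg/L.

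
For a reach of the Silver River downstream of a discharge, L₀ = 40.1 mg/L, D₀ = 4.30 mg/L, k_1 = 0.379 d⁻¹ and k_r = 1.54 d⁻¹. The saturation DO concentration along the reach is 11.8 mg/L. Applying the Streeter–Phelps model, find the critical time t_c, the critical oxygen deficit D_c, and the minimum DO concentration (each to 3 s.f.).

t_c ≈ 0.865 d; D_c ≈ 7.11 mg/L; min DO ≈ 4.69 mg/L

With k_r/k_1 = 4.063 and 1 − D₀(k_r−k_1)/(k_1 L₀) = 0.6715,
t_c = ln(4.063 × 0.6715) / (1.54 − 0.379) = ln(2.729) / 1.161 = 1.004/1.161 = 0.8646 d.
D_c = (k_1/k_r) L₀ e^(−k_1 t_c) = (0.379/1.54) × 40.1 × e^(−0.379×0.8646) = 0.2461 × 40.1 × 0.7206 = 7.111 mg/L.
Minimum DO = C_s − D_c = 11.8 − 7.111 = 4.689 mg/L.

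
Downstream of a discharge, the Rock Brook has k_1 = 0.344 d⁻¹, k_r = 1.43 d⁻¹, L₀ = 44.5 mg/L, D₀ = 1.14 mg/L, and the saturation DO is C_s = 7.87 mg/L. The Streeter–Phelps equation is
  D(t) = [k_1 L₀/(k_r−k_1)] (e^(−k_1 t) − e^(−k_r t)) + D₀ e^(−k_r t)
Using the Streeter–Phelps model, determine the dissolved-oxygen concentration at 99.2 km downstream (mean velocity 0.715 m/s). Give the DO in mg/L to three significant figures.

Travel time t = x/v = 99.2 km / (0.715 m/s) = 99200 m / 0.715 m/s = 138700 s = 1.606 d.
k_1 L₀/(k_r−k_1) = 0.344×44.5/(1.43−0.344) = 15.31/1.086 = 14.10 mg/L.
e^(−k_1 t) = e^(−0.344×1.606) = 0.5756; e^(−k_r t) = e^(−1.43×1.606) = 0.1006.
D = 14.10 × (0.5756 − 0.1006) + 1.14 × 0.1006 = 6.695 + 0.1147 = 6.809 mg/L.
DO = C_s − D = 7.87 − 6.809 = 1.061 mg/L.

DO ≈ 1.06 mg/L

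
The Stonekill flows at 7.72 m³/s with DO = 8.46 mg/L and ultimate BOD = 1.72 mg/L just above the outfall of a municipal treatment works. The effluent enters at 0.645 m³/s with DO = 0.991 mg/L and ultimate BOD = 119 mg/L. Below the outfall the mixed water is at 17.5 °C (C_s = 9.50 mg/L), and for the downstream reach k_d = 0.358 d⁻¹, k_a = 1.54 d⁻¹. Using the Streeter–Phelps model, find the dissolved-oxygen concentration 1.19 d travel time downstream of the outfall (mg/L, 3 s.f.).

Mixed DO = (7.72×8.46 + 0.645×0.991)/(7.72+0.645) = 65.95/8.365 = 7.884 mg/L.
Mixed L₀ = (7.72×1.72 + 0.645×119)/(8.365) = 90.03/8.365 = 10.76 mg/L.
Initial deficit D₀ = C_s − DO₀ = 9.50 − 7.884 = 1.616 mg/L.
D(1.19) = [0.358×10.76/(1.54−0.358)](e^(−0.358×1.19) − e^(−1.54×1.19)) + 1.616 e^(−1.54×1.19)
= 3.260 × (0.6531 − 0.1600) + 1.616 × 0.1600 = 1.866 mg/L.
DO = 9.50 − 1.866 = 7.634 mg/L.

DO ≈ 7.63 mg/L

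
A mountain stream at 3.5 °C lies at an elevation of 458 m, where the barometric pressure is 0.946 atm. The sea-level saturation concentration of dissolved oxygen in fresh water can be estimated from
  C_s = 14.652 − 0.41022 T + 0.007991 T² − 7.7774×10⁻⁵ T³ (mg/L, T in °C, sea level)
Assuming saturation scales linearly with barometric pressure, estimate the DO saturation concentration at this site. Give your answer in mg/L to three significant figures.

C_s ≈ 12.6 mg/L

At sea level: C_s = 14.652 − 0.41022×3.5 + 0.007991×3.5² − 7.7774×10⁻⁵×3.5³ = 13.31 mg/L.
Pressure correction: C_s' = 13.31 × 0.946 = 12.59 mg/L.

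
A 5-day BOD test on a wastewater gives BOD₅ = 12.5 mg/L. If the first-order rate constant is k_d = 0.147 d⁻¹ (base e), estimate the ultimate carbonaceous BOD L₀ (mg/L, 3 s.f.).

BOD₅ = L₀(1 − e^(−5k_d)) ⇒ L₀ = BOD₅ / (1 − e^(−5×0.147))
= 12.5 / (1 − 0.4795) = 12.5 / 0.5205 = 24.02 mg/L.

L₀ ≈ 24.0 mg/L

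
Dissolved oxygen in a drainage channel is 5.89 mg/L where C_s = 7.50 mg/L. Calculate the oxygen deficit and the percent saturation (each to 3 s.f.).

D ≈ 1.61 mg/L; 78.5 % saturation

D = C_s − C = 7.50 − 5.89 = 1.61 mg/L.
% saturation = 5.89/7.50 × 100 = 78.5 %.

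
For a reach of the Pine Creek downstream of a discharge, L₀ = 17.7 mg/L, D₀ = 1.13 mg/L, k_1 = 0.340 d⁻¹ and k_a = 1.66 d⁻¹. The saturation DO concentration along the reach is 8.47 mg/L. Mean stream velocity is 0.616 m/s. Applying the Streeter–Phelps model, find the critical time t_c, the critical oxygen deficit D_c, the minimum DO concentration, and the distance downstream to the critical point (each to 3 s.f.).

t_c = [1/(k_a−k_1)] ln[(k_a/k_1)(1 − D₀(k_a−k_1)/(k_1 L₀))]
= [1/(1.66−0.340)] ln[(1.66/0.340)(1 − 1.13×1.320/(0.340×17.7))]
= (1/1.320) ln[4.882 × 0.7521] = 0.7576 × ln(3.672) = 0.7576 × 1.301 = 0.9855 d.
L(t_c) = L₀ e^(−k_1 t_c) = 17.7 × 0.7153 = 12.66 mg/L, and at the critical point k_a D_c = k_1 L, so D_c = (0.340/1.66) × 12.66 = 2.593 mg/L.
Minimum DO = C_s − D_c = 8.47 − 2.593 = 5.877 mg/L.
x_c = v t_c = 0.616 m/s × 0.9855 d × 86400 s/d = 52450 m ≈ 52.4 km.

t_c ≈ 0.985 d; D_c ≈ 2.59 mg/L; min DO ≈ 5.88 mg/L; x_c ≈ 52.4 km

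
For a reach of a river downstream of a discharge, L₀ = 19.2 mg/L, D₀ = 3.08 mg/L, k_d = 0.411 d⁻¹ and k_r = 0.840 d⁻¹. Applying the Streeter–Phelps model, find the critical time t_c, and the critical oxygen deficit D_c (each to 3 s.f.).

t_c ≈ 1.24 d; D_c ≈ 5.65 mg/L

With k_r/k_d = 2.044 and 1 − D₀(k_r−k_d)/(k_d L₀) = 0.8326,
t_c = ln(2.044 × 0.8326) / (0.840 − 0.411) = ln(1.702) / 0.4290 = 0.5316/0.4290 = 1.239 d.
L(t_c) = L₀ e^(−k_d t_c) = 19.2 × 0.6009 = 11.54 mg/L, and at the critical point k_r D_c = k_d L, so D_c = (0.411/0.840) × 11.54 = 5.645 mg/L.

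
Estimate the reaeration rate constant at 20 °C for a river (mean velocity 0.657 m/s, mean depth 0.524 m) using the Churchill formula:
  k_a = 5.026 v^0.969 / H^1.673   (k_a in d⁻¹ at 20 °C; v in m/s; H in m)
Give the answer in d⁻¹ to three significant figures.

k_a ≈ 9.86 d⁻¹

k_a = 5.026 × 0.657^0.969 / 0.524^1.673 = 5.026 × 0.6656 / 0.3392 = 9.863 d⁻¹.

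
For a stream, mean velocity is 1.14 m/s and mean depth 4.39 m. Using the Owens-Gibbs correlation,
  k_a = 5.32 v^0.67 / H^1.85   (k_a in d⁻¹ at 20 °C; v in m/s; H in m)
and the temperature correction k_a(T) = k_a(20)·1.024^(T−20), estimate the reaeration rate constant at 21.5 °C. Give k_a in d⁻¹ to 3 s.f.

k_a(20) = 5.32 × 1.14^0.67 / 4.39^1.85 = 5.32 × 1.092 / 15.44 = 0.3763 d⁻¹.
k_a(21.5) = 0.3763 × 1.024^(21.5−20) = 0.3763 × 1.036 = 0.3899 d⁻¹.

k_a ≈ 0.390 d⁻¹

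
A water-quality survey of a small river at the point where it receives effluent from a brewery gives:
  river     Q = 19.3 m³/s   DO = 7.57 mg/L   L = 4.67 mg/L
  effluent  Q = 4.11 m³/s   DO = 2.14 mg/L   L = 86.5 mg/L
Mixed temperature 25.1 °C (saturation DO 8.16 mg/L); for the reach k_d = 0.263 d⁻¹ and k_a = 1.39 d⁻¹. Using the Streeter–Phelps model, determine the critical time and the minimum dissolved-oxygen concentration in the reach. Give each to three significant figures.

t_c ≈ 1.10 d; minimum DO ≈ 5.46 mg/L

Mixed DO = (19.3×7.57 + 4.11×2.14)/(19.3+4.11) = 154.9/23.41 = 6.617 mg/L.
Mixed L₀ = (19.3×4.67 + 4.11×86.5)/(23.41) = 445.6/23.41 = 19.04 mg/L.
Initial deficit D₀ = C_s − DO₀ = 8.16 − 6.617 = 1.543 mg/L.
t_c = (1/1.127) ln[(1.39/0.263)(1 − 1.543×1.127/(0.263×19.04))] = 0.8873 × ln(3.449) = 1.099 d.
D_c = (0.263/1.39) × 19.04 × e^(−0.263×1.099) = 0.1892 × 19.04 × 0.7491 = 2.698 mg/L.
Minimum DO = 8.16 − 2.698 = 5.462 mg/L.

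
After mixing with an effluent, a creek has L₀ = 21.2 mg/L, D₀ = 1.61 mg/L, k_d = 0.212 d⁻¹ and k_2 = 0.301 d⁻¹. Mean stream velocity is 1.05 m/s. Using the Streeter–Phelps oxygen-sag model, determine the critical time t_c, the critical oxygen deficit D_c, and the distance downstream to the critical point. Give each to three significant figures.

t_c ≈ 3.57 d; D_c ≈ 7.00 mg/L; x_c ≈ 324 km

With k_2/k_d = 1.420 and 1 − D₀(k_2−k_d)/(k_d L₀) = 0.9681,
t_c = ln(1.420 × 0.9681) / (0.301 − 0.212) = ln(1.375) / 0.08900 = 0.3181/0.08900 = 3.574 d.
D_c = (k_d/k_2) L₀ e^(−k_d t_c) = (0.212/0.301) × 21.2 × e^(−0.212×3.574) = 0.7043 × 21.2 × 0.4687 = 6.999 mg/L.
x_c = v t_c = 1.05 m/s × 3.574 d × 86400 s/d = 324300 m ≈ 324 km.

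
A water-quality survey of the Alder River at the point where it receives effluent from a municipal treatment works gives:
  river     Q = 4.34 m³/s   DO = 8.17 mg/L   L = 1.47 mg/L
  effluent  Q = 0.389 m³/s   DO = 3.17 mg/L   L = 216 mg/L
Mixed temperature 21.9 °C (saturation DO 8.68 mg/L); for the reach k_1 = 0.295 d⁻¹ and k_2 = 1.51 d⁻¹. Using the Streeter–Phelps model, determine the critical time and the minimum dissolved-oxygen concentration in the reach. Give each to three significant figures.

t_c ≈ 1.16 d; minimum DO ≈ 6.03 mg/L

Mixed DO = (4.34×8.17 + 0.389×3.17)/(4.34+0.389) = 36.69/4.729 = 7.759 mg/L.
Mixed L₀ = (4.34×1.47 + 0.389×216)/(4.729) = 90.40/4.729 = 19.12 mg/L.
Initial deficit D₀ = C_s − DO₀ = 8.68 − 7.759 = 0.9213 mg/L.
t_c = (1/1.215) ln[(1.51/0.295)(1 − 0.9213×1.215/(0.295×19.12))] = 0.8230 × ln(4.103) = 1.162 d.
D_c = (0.295/1.51) × 19.12 × e^(−0.295×1.162) = 0.1954 × 19.12 × 0.7098 = 2.651 mg/L.
Minimum DO = 8.68 − 2.651 = 6.029 mg/L.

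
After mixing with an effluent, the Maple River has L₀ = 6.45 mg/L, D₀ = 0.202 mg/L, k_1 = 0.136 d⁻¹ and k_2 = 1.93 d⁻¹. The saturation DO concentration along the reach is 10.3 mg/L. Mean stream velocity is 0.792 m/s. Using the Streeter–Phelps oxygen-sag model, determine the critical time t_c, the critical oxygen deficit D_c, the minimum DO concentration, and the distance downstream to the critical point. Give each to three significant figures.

t_c = [1/(k_2−k_1)] ln[(k_2/k_1)(1 − D₀(k_2−k_1)/(k_1 L₀))]
= [1/(1.93−0.136)] ln[(1.93/0.136)(1 − 0.202×1.794/(0.136×6.45))]
= (1/1.794) ln[14.19 × 0.5869] = 0.5574 × ln(8.329) = 0.5574 × 2.120 = 1.182 d.
D_c = (k_1/k_2) L₀ e^(−k_1 t_c) = (0.136/1.93) × 6.45 × e^(−0.136×1.182) = 0.07047 × 6.45 × 0.8516 = 0.3870 mg/L.
Minimum DO = C_s − D_c = 10.3 − 0.3870 = 9.913 mg/L.
x_c = v t_c = 0.792 m/s × 1.182 d × 86400 s/d = 80850 m ≈ 80.9 km.

t_c ≈ 1.18 d; D_c ≈ 0.387 mg/L; min DO ≈ 9.91 mg/L; x_c ≈ 80.9 km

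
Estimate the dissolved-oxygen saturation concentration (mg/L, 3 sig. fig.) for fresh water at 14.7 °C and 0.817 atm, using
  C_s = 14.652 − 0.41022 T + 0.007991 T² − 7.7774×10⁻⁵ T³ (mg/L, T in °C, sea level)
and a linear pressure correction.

C_s ≈ 8.25 mg/L

At sea level: C_s = 14.652 − 0.41022×14.7 + 0.007991×14.7² − 7.7774×10⁻⁵×14.7³ = 10.10 mg/L.
Pressure correction: C_s' = 10.10 × 0.817 = 8.253 mg/L.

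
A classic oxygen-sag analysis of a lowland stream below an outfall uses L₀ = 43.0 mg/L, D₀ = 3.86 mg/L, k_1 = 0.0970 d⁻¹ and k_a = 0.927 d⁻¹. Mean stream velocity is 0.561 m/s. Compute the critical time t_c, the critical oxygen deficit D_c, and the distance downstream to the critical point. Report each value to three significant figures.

t_c ≈ 0.959 d; D_c ≈ 4.10 mg/L; x_c ≈ 46.5 km

With k_a/k_1 = 9.557 and 1 − D₀(k_a−k_1)/(k_1 L₀) = 0.2319,
t_c = ln(9.557 × 0.2319) / (0.927 − 0.0970) = ln(2.216) / 0.8300 = 0.7957/0.8300 = 0.9587 d.
L(t_c) = L₀ e^(−k_1 t_c) = 43.0 × 0.9112 = 39.18 mg/L, and at the critical point k_a D_c = k_1 L, so D_c = (0.0970/0.927) × 39.18 = 4.100 mg/L.
x_c = v t_c = 0.561 m/s × 0.9587 d × 86400 s/d = 46470 m ≈ 46.5 km.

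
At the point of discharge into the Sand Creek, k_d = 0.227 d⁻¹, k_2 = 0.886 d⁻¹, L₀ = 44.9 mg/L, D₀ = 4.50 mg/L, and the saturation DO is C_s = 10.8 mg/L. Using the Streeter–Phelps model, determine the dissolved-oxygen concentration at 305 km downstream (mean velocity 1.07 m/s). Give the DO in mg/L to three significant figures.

DO ≈ 4.08 mg/L

Travel time t = x/v = 305 km / (1.07 m/s) = 305000 m / 1.07 m/s = 285000 s = 3.299 d.
k_d L₀/(k_2−k_d) = 0.227×44.9/(0.886−0.227) = 10.19/0.6590 = 15.47 mg/L.
e^(−k_d t) = e^(−0.227×3.299) = 0.4729; e^(−k_2 t) = e^(−0.886×3.299) = 0.05377.
D = 15.47 × (0.4729 − 0.05377) + 4.50 × 0.05377 = 6.482 + 0.2420 = 6.724 mg/L.
DO = C_s − D = 10.8 − 6.724 = 4.076 mg/L.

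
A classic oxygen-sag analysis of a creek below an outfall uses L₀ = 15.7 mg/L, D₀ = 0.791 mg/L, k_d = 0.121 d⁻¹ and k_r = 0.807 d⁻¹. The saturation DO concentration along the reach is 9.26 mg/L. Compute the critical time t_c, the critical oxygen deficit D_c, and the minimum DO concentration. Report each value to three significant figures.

t_c = [1/(k_r−k_d)] ln[(k_r/k_d)(1 − D₀(k_r−k_d)/(k_d L₀))]
= [1/(0.807−0.121)] ln[(0.807/0.121)(1 − 0.791×0.6860/(0.121×15.7))]
= (1/0.6860) ln[6.669 × 0.7144] = 1.458 × ln(4.764) = 1.458 × 1.561 = 2.276 d.
D_c = (k_d/k_r) L₀ e^(−k_d t_c) = (0.121/0.807) × 15.7 × e^(−0.121×2.276) = 0.1499 × 15.7 × 0.7593 = 1.787 mg/L.
Minimum DO = C_s − D_c = 9.26 − 1.787 = 7.473 mg/L.

t_c ≈ 2.28 d; D_c ≈ 1.79 mg/L; min DO ≈ 7.47 mg/L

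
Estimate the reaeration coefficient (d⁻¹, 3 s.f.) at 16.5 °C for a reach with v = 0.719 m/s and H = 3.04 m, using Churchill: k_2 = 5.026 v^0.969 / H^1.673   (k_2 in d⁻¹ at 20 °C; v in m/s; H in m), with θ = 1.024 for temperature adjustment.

k_2 ≈ 0.523 d⁻¹

k_2(20) = 5.026 × 0.719^0.969 / 3.04^1.673 = 5.026 × 0.7264 / 6.425 = 0.5683 d⁻¹.
k_2(16.5) = 0.5683 × 1.024^(16.5−20) = 0.5683 × 0.9203 = 0.5230 d⁻¹.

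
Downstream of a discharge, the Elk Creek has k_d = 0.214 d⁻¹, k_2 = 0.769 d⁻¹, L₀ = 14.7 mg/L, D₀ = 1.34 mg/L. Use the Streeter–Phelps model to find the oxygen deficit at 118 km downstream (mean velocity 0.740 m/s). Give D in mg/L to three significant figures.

D ≈ 2.77 mg/L

Travel time t = x/v = 118 km / (0.740 m/s) = 118000 m / 0.740 m/s = 159500 s = 1.846 d.
k_d L₀/(k_2−k_d) = 0.214×14.7/(0.769−0.214) = 3.146/0.5550 = 5.668 mg/L.
e^(−k_d t) = e^(−0.214×1.846) = 0.6737; e^(−k_2 t) = e^(−0.769×1.846) = 0.2419.
D = 5.668 × (0.6737 − 0.2419) + 1.34 × 0.2419 = 2.448 + 0.3241 = 2.772 mg/L.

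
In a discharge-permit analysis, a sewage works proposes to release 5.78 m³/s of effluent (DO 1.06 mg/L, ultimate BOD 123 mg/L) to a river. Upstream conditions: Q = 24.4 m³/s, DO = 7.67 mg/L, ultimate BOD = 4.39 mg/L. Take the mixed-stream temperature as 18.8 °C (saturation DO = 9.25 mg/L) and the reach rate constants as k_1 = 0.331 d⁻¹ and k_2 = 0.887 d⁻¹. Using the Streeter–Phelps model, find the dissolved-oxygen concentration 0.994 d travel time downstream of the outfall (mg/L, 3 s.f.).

Mixed DO = (24.4×7.67 + 5.78×1.06)/(24.4+5.78) = 193.3/30.18 = 6.404 mg/L.
Mixed L₀ = (24.4×4.39 + 5.78×123)/(30.18) = 818.1/30.18 = 27.11 mg/L.
Initial deficit D₀ = C_s − DO₀ = 9.25 − 6.404 = 2.846 mg/L.
D(0.994) = [0.331×27.11/(0.887−0.331)](e^(−0.331×0.994) − e^(−0.887×0.994)) + 2.846 e^(−0.887×0.994)
= 16.14 × (0.7196 − 0.4141) + 2.846 × 0.4141 = 6.109 mg/L.
DO = 9.25 − 6.109 = 3.141 mg/L.

DO ≈ 3.14 mg/L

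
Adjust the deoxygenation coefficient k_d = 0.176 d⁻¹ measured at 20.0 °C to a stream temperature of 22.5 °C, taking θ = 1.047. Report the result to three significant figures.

k_d ≈ 0.197 d⁻¹

k_d(T₂) = k_d(T₁) · θ^(T₂−T₁) = 0.176 × 1.047^(22.5−20.0)
= 0.176 × 1.047^2.50 = 0.176 × 1.122 = 0.1974 d⁻¹.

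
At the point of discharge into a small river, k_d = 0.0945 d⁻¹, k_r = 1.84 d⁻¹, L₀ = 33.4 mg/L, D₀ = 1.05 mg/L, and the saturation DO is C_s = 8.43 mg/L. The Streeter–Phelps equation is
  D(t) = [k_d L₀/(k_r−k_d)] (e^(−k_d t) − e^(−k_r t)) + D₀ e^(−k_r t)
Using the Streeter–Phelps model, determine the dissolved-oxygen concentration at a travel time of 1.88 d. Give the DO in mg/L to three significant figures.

k_d L₀/(k_r−k_d) = 0.0945×33.4/(1.84−0.0945) = 3.156/1.746 = 1.808 mg/L.
e^(−k_d t) = e^(−0.0945×1.880) = 0.8372; e^(−k_r t) = e^(−1.84×1.880) = 0.03145.
D = 1.808 × (0.8372 − 0.03145) + 1.05 × 0.03145 = 1.457 + 0.03303 = 1.490 mg/L.
DO = C_s − D = 8.43 − 1.490 = 6.940 mg/L.

DO ≈ 6.94 mg/L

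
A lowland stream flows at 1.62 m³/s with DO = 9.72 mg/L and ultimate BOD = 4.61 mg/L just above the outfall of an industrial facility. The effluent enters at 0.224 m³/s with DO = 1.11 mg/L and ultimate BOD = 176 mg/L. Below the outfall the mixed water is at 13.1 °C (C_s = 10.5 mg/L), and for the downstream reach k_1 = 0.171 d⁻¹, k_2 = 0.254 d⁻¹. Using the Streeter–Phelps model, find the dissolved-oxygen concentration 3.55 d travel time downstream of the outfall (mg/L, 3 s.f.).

DO ≈ 2.47 mg/L

Mixed DO = (1.62×9.72 + 0.224×1.11)/(1.62+0.224) = 16.00/1.844 = 8.674 mg/L.
Mixed L₀ = (1.62×4.61 + 0.224×176)/(1.844) = 46.89/1.844 = 25.43 mg/L.
Initial deficit D₀ = C_s − DO₀ = 10.5 − 8.674 = 1.826 mg/L.
D(3.55) = [0.171×25.43/(0.254−0.171)](e^(−0.171×3.55) − e^(−0.254×3.55)) + 1.826 e^(−0.254×3.55)
= 52.39 × (0.5450 − 0.4059) + 1.826 × 0.4059 = 8.027 mg/L.
DO = 10.5 − 8.027 = 2.473 mg/L.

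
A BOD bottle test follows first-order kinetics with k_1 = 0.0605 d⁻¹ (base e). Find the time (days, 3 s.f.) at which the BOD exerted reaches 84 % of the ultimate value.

t ≈ 30.3 d

y/L₀ = 1 − e^(−k_1 t) = 0.84 ⇒ e^(−k_1 t) = 0.160
t = −ln(0.160) / 0.0605 = 1.833 / 0.0605 = 30.29 d.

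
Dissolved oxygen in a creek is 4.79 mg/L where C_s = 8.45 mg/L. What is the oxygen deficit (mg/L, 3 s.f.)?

D = C_s − C = 8.45 − 4.79 = 3.66 mg/L.

D ≈ 3.66 mg/L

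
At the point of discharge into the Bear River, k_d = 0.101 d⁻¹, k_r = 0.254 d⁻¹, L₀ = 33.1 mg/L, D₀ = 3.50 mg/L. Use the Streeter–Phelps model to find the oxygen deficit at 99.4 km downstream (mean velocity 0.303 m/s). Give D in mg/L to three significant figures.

D ≈ 7.90 mg/L

Travel time t = x/v = 99.4 km / (0.303 m/s) = 99400 m / 0.303 m/s = 328100 s = 3.797 d.
k_d L₀/(k_r−k_d) = 0.101×33.1/(0.254−0.101) = 3.343/0.1530 = 21.85 mg/L.
e^(−k_d t) = e^(−0.101×3.797) = 0.6815; e^(−k_r t) = e^(−0.254×3.797) = 0.3812.
D = 21.85 × (0.6815 − 0.3812) + 3.50 × 0.3812 = 6.561 + 1.334 = 7.895 mg/L.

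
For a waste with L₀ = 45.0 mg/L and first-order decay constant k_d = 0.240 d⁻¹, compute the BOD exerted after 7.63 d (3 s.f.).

y ≈ 37.8 mg/L

y_t = L₀(1 − e^(−k_d t)) = 45.0 × (1 − e^(−0.240×7.63))
= 45.0 × (1 − 0.1602) = 45.0 × 0.8398 = 37.79 mg/L.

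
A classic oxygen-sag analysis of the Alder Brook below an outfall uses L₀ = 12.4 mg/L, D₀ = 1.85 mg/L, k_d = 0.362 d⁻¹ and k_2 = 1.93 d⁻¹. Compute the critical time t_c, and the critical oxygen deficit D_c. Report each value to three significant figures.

t_c ≈ 0.405 d; D_c ≈ 2.01 mg/L

With k_2/k_d = 5.331 and 1 − D₀(k_2−k_d)/(k_d L₀) = 0.3538,
t_c = ln(5.331 × 0.3538) / (1.93 − 0.362) = ln(1.886) / 1.568 = 0.6345/1.568 = 0.4047 d.
D_c = (k_d/k_2) L₀ e^(−k_d t_c) = (0.362/1.93) × 12.4 × e^(−0.362×0.4047) = 0.1876 × 12.4 × 0.8637 = 2.009 mg/L.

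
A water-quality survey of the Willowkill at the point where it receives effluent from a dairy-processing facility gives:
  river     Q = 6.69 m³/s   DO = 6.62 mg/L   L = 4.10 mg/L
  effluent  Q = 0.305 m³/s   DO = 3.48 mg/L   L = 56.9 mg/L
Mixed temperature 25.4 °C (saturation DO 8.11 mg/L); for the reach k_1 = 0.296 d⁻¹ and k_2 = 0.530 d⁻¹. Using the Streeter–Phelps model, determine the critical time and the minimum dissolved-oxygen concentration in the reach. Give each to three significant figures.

Mixed DO = (6.69×6.62 + 0.305×3.48)/(6.69+0.305) = 45.35/6.995 = 6.483 mg/L.
Mixed L₀ = (6.69×4.10 + 0.305×56.9)/(6.995) = 44.78/6.995 = 6.402 mg/L.
Initial deficit D₀ = C_s − DO₀ = 8.11 − 6.483 = 1.627 mg/L.
t_c = (1/0.2340) ln[(0.530/0.296)(1 − 1.627×0.2340/(0.296×6.402))] = 4.274 × ln(1.431) = 1.531 d.
D_c = (0.296/0.530) × 6.402 × e^(−0.296×1.531) = 0.5585 × 6.402 × 0.6356 = 2.273 mg/L.
Minimum DO = 8.11 − 2.273 = 5.837 mg/L.

t_c ≈ 1.53 d; minimum DO ≈ 5.84 mg/L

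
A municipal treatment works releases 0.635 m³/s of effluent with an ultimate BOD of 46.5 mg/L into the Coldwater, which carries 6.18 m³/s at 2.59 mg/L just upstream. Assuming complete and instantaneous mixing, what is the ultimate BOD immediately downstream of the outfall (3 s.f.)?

6.68 mg/L

Flow-weighted mixing: C = (Q_r C_r + Q_w C_w)/(Q_r + Q_w)
= (6.18×2.59 + 0.635×46.5)/(6.18 + 0.635) = 45.53/6.815 = 6.681 mg/L.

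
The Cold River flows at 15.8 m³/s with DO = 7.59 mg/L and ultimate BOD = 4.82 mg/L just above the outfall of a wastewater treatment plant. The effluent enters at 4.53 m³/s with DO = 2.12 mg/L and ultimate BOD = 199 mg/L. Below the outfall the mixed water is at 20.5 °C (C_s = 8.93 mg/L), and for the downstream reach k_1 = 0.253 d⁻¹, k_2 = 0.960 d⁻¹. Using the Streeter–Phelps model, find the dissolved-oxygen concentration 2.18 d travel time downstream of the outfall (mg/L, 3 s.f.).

Mixed DO = (15.8×7.59 + 4.53×2.12)/(15.8+4.53) = 129.5/20.33 = 6.371 mg/L.
Mixed L₀ = (15.8×4.82 + 4.53×199)/(20.33) = 977.6/20.33 = 48.09 mg/L.
Initial deficit D₀ = C_s − DO₀ = 8.93 − 6.371 = 2.559 mg/L.
D(2.18) = [0.253×48.09/(0.960−0.253)](e^(−0.253×2.18) − e^(−0.960×2.18)) + 2.559 e^(−0.960×2.18)
= 17.21 × (0.5761 − 0.1233) + 2.559 × 0.1233 = 8.106 mg/L.
DO = 8.93 − 8.106 = 0.8239 mg/L.

DO ≈ 0.824 mg/L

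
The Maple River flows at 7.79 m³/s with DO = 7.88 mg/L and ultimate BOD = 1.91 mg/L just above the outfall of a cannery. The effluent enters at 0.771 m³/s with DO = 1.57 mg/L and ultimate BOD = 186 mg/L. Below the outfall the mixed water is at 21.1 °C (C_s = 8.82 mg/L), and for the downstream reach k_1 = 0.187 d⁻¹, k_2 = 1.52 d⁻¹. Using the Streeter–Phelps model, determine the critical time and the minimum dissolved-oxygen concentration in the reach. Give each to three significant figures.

Mixed DO = (7.79×7.88 + 0.771×1.57)/(7.79+0.771) = 62.60/8.561 = 7.312 mg/L.
Mixed L₀ = (7.79×1.91 + 0.771×186)/(8.561) = 158.3/8.561 = 18.49 mg/L.
Initial deficit D₀ = C_s − DO₀ = 8.82 − 7.312 = 1.508 mg/L.
t_c = (1/1.333) ln[(1.52/0.187)(1 − 1.508×1.333/(0.187×18.49))] = 0.7502 × ln(3.402) = 0.9184 d.
D_c = (0.187/1.52) × 18.49 × e^(−0.187×0.9184) = 0.1230 × 18.49 × 0.8422 = 1.916 mg/L.
Minimum DO = 8.82 − 1.916 = 6.904 mg/L.

t_c ≈ 0.918 d; minimum DO ≈ 6.90 mg/L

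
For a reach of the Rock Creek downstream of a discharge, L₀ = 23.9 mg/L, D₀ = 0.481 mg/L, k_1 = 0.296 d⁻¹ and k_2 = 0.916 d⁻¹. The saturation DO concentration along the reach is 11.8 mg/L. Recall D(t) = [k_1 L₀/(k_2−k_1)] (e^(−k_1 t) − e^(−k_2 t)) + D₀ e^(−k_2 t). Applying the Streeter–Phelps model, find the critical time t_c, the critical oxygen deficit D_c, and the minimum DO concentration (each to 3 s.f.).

t_c = [1/(k_2−k_1)] ln[(k_2/k_1)(1 − D₀(k_2−k_1)/(k_1 L₀))]
= [1/(0.916−0.296)] ln[(0.916/0.296)(1 − 0.481×0.6200/(0.296×23.9))]
= (1/0.6200) ln[3.095 × 0.9578] = 1.613 × ln(2.964) = 1.613 × 1.087 = 1.753 d.
L(t_c) = L₀ e^(−k_1 t_c) = 23.9 × 0.5953 = 14.23 mg/L, and at the critical point k_2 D_c = k_1 L, so D_c = (0.296/0.916) × 14.23 = 4.597 mg/L.
Minimum DO = C_s − D_c = 11.8 − 4.597 = 7.203 mg/L.

t_c ≈ 1.75 d; D_c ≈ 4.60 mg/L; min DO ≈ 7.20 mg/L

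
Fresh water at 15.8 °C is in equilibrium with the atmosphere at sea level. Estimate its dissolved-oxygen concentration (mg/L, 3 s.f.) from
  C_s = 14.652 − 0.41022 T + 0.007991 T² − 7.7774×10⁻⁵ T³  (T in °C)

C_s ≈ 9.86 mg/L

C_s = 14.652 − 0.41022×15.8 + 0.007991×15.8² − 7.7774×10⁻⁵×15.8³ = 9.859 mg/L.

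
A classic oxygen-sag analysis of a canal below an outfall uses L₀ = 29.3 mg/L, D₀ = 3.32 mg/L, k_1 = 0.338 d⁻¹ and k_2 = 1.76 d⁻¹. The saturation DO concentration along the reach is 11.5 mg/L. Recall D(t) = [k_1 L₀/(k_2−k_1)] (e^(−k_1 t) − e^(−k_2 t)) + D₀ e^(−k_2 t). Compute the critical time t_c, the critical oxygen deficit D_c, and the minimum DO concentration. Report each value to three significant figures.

t_c = [1/(k_2−k_1)] ln[(k_2/k_1)(1 − D₀(k_2−k_1)/(k_1 L₀))]
= [1/(1.76−0.338)] ln[(1.76/0.338)(1 − 3.32×1.422/(0.338×29.3))]
= (1/1.422) ln[5.207 × 0.5233] = 0.7032 × ln(2.725) = 0.7032 × 1.002 = 0.7049 d.
L(t_c) = L₀ e^(−k_1 t_c) = 29.3 × 0.7880 = 23.09 mg/L, and at the critical point k_2 D_c = k_1 L, so D_c = (0.338/1.76) × 23.09 = 4.434 mg/L.
Minimum DO = C_s − D_c = 11.5 − 4.434 = 7.066 mg/L.

t_c ≈ 0.705 d; D_c ≈ 4.43 mg/L; min DO ≈ 7.07 mg/L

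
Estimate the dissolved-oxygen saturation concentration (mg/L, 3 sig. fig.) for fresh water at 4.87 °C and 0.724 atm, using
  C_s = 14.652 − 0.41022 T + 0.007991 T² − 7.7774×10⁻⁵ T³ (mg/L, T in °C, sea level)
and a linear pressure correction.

At sea level: C_s = 14.652 − 0.41022×4.87 + 0.007991×4.87² − 7.7774×10⁻⁵×4.87³ = 12.83 mg/L.
Pressure correction: C_s' = 12.83 × 0.724 = 9.292 mg/L.

C_s ≈ 9.29 mg/L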